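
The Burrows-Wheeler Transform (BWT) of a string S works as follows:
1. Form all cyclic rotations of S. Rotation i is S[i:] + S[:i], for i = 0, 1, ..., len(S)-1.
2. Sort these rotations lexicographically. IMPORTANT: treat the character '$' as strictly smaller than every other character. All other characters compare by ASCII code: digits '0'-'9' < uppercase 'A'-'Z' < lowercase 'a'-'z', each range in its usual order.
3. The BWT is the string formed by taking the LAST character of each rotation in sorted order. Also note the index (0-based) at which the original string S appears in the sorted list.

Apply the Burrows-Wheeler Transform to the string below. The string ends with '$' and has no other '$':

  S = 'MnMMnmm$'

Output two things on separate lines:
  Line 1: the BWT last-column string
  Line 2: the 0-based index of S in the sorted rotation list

Answer: mn$MmnMM
2

Derivation:
All 8 rotations (rotation i = S[i:]+S[:i]):
  rot[0] = MnMMnmm$
  rot[1] = nMMnmm$M
  rot[2] = MMnmm$Mn
  rot[3] = Mnmm$MnM
  rot[4] = nmm$MnMM
  rot[5] = mm$MnMMn
  rot[6] = m$MnMMnm
  rot[7] = $MnMMnmm
Sorted (with $ < everything):
  sorted[0] = $MnMMnmm  (last char: 'm')
  sorted[1] = MMnmm$Mn  (last char: 'n')
  sorted[2] = MnMMnmm$  (last char: '$')
  sorted[3] = Mnmm$MnM  (last char: 'M')
  sorted[4] = m$MnMMnm  (last char: 'm')
  sorted[5] = mm$MnMMn  (last char: 'n')
  sorted[6] = nMMnmm$M  (last char: 'M')
  sorted[7] = nmm$MnMM  (last char: 'M')
Last column: mn$MmnMM
Original string S is at sorted index 2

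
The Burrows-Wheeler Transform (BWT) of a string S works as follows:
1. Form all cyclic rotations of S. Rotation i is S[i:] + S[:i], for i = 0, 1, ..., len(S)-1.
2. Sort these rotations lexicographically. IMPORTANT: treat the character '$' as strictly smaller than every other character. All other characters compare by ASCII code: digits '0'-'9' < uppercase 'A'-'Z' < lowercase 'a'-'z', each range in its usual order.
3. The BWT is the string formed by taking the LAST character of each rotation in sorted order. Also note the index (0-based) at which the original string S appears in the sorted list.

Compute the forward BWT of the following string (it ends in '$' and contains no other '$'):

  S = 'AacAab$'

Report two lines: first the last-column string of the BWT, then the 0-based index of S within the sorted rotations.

Answer: bc$AAaa
2

Derivation:
All 7 rotations (rotation i = S[i:]+S[:i]):
  rot[0] = AacAab$
  rot[1] = acAab$A
  rot[2] = cAab$Aa
  rot[3] = Aab$Aac
  rot[4] = ab$AacA
  rot[5] = b$AacAa
  rot[6] = $AacAab
Sorted (with $ < everything):
  sorted[0] = $AacAab  (last char: 'b')
  sorted[1] = Aab$Aac  (last char: 'c')
  sorted[2] = AacAab$  (last char: '$')
  sorted[3] = ab$AacA  (last char: 'A')
  sorted[4] = acAab$A  (last char: 'A')
  sorted[5] = b$AacAa  (last char: 'a')
  sorted[6] = cAab$Aa  (last char: 'a')
Last column: bc$AAaa
Original string S is at sorted index 2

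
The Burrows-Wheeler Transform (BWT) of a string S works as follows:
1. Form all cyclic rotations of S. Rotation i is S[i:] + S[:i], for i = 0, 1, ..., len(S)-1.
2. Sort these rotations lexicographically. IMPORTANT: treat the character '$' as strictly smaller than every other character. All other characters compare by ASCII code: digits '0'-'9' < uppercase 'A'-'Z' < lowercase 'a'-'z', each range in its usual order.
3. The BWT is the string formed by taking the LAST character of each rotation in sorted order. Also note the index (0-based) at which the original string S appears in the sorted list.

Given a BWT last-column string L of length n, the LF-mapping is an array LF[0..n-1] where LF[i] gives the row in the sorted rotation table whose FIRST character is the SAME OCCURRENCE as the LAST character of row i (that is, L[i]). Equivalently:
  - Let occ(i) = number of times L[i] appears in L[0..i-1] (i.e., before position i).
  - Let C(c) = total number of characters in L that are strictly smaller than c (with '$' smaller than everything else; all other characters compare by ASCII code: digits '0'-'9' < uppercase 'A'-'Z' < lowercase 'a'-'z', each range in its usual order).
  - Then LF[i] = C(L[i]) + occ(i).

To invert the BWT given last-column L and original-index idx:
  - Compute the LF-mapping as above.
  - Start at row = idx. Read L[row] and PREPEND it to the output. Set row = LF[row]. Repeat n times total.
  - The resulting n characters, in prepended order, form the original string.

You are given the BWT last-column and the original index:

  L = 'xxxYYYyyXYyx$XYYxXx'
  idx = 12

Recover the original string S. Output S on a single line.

Answer: xXxxXYxyYYYXyYYxyx$

Derivation:
LF mapping: 10 11 12 4 5 6 16 17 1 7 18 13 0 2 8 9 14 3 15
Walk LF starting at row 12, prepending L[row]:
  step 1: row=12, L[12]='$', prepend. Next row=LF[12]=0
  step 2: row=0, L[0]='x', prepend. Next row=LF[0]=10
  step 3: row=10, L[10]='y', prepend. Next row=LF[10]=18
  step 4: row=18, L[18]='x', prepend. Next row=LF[18]=15
  step 5: row=15, L[15]='Y', prepend. Next row=LF[15]=9
  step 6: row=9, L[9]='Y', prepend. Next row=LF[9]=7
  step 7: row=7, L[7]='y', prepend. Next row=LF[7]=17
  step 8: row=17, L[17]='X', prepend. Next row=LF[17]=3
  step 9: row=3, L[3]='Y', prepend. Next row=LF[3]=4
  step 10: row=4, L[4]='Y', prepend. Next row=LF[4]=5
  step 11: row=5, L[5]='Y', prepend. Next row=LF[5]=6
  step 12: row=6, L[6]='y', prepend. Next row=LF[6]=16
  step 13: row=16, L[16]='x', prepend. Next row=LF[16]=14
  step 14: row=14, L[14]='Y', prepend. Next row=LF[14]=8
  step 15: row=8, L[8]='X', prepend. Next row=LF[8]=1
  step 16: row=1, L[1]='x', prepend. Next row=LF[1]=11
  step 17: row=11, L[11]='x', prepend. Next row=LF[11]=13
  step 18: row=13, L[13]='X', prepend. Next row=LF[13]=2
  step 19: row=2, L[2]='x', prepend. Next row=LF[2]=12
Reversed output: xXxxXYxyYYYXyYYxyx$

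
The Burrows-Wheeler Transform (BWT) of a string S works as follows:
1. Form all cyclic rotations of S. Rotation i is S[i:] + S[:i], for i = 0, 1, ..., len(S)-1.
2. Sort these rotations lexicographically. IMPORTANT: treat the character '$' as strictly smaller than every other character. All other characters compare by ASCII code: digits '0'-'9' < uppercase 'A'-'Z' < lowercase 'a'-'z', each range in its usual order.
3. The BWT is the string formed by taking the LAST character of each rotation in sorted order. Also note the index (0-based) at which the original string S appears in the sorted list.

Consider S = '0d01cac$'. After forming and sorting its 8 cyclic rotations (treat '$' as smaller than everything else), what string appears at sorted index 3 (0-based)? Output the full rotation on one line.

Answer: 1cac$0d0

Derivation:
All 8 rotations (rotation i = S[i:]+S[:i]):
  rot[0] = 0d01cac$
  rot[1] = d01cac$0
  rot[2] = 01cac$0d
  rot[3] = 1cac$0d0
  rot[4] = cac$0d01
  rot[5] = ac$0d01c
  rot[6] = c$0d01ca
  rot[7] = $0d01cac
Sorted (with $ < everything):
  sorted[0] = $0d01cac
  sorted[1] = 01cac$0d
  sorted[2] = 0d01cac$
  sorted[3] = 1cac$0d0
  sorted[4] = ac$0d01c
  sorted[5] = c$0d01ca
  sorted[6] = cac$0d01
  sorted[7] = d01cac$0
sorted[3] = 1cac$0d0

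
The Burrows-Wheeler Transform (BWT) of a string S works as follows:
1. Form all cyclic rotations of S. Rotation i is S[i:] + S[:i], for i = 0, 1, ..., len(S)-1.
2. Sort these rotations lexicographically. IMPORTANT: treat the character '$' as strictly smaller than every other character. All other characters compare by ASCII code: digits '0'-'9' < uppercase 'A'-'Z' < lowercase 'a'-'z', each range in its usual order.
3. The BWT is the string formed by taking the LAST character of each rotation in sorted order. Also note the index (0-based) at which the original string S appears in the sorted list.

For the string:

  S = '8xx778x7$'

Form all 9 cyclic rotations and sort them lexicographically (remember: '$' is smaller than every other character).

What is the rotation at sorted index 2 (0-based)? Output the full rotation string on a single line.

Answer: 778x7$8xx

Derivation:
All 9 rotations (rotation i = S[i:]+S[:i]):
  rot[0] = 8xx778x7$
  rot[1] = xx778x7$8
  rot[2] = x778x7$8x
  rot[3] = 778x7$8xx
  rot[4] = 78x7$8xx7
  rot[5] = 8x7$8xx77
  rot[6] = x7$8xx778
  rot[7] = 7$8xx778x
  rot[8] = $8xx778x7
Sorted (with $ < everything):
  sorted[0] = $8xx778x7
  sorted[1] = 7$8xx778x
  sorted[2] = 778x7$8xx
  sorted[3] = 78x7$8xx7
  sorted[4] = 8x7$8xx77
  sorted[5] = 8xx778x7$
  sorted[6] = x7$8xx778
  sorted[7] = x778x7$8x
  sorted[8] = xx778x7$8
sorted[2] = 778x7$8xx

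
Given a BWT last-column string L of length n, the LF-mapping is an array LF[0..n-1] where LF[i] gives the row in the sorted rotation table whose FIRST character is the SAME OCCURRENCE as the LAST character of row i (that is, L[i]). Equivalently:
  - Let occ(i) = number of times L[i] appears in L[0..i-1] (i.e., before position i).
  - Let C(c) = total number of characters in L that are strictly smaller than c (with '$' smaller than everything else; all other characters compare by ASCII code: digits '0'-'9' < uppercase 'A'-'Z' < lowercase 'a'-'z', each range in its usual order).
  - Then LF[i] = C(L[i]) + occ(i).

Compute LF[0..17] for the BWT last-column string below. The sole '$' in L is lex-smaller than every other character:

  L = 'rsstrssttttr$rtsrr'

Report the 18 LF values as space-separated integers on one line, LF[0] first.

Char counts: '$':1, 'r':6, 's':5, 't':6
C (first-col start): C('$')=0, C('r')=1, C('s')=7, C('t')=12
L[0]='r': occ=0, LF[0]=C('r')+0=1+0=1
L[1]='s': occ=0, LF[1]=C('s')+0=7+0=7
L[2]='s': occ=1, LF[2]=C('s')+1=7+1=8
L[3]='t': occ=0, LF[3]=C('t')+0=12+0=12
L[4]='r': occ=1, LF[4]=C('r')+1=1+1=2
L[5]='s': occ=2, LF[5]=C('s')+2=7+2=9
L[6]='s': occ=3, LF[6]=C('s')+3=7+3=10
L[7]='t': occ=1, LF[7]=C('t')+1=12+1=13
L[8]='t': occ=2, LF[8]=C('t')+2=12+2=14
L[9]='t': occ=3, LF[9]=C('t')+3=12+3=15
L[10]='t': occ=4, LF[10]=C('t')+4=12+4=16
L[11]='r': occ=2, LF[11]=C('r')+2=1+2=3
L[12]='$': occ=0, LF[12]=C('$')+0=0+0=0
L[13]='r': occ=3, LF[13]=C('r')+3=1+3=4
L[14]='t': occ=5, LF[14]=C('t')+5=12+5=17
L[15]='s': occ=4, LF[15]=C('s')+4=7+4=11
L[16]='r': occ=4, LF[16]=C('r')+4=1+4=5
L[17]='r': occ=5, LF[17]=C('r')+5=1+5=6

Answer: 1 7 8 12 2 9 10 13 14 15 16 3 0 4 17 11 5 6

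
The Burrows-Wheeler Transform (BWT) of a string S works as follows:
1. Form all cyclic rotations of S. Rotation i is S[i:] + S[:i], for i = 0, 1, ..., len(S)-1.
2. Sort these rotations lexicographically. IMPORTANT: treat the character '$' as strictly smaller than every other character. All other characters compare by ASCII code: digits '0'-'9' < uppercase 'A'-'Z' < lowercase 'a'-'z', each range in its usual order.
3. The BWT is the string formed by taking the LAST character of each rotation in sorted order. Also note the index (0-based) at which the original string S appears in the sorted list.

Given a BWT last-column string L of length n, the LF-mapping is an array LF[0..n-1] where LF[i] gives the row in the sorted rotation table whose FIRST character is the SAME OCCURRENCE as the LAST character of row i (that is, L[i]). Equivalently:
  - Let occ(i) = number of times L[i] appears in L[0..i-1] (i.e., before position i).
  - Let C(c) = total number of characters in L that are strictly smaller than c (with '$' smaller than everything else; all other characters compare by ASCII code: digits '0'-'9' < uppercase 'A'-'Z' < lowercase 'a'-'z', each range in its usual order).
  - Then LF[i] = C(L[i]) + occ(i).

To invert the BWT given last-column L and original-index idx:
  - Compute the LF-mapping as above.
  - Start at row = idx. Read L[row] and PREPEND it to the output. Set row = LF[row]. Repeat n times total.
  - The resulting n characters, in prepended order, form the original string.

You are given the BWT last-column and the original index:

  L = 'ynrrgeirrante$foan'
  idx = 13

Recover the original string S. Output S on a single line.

LF mapping: 17 8 12 13 6 3 7 14 15 1 9 16 4 0 5 11 2 10
Walk LF starting at row 13, prepending L[row]:
  step 1: row=13, L[13]='$', prepend. Next row=LF[13]=0
  step 2: row=0, L[0]='y', prepend. Next row=LF[0]=17
  step 3: row=17, L[17]='n', prepend. Next row=LF[17]=10
  step 4: row=10, L[10]='n', prepend. Next row=LF[10]=9
  step 5: row=9, L[9]='a', prepend. Next row=LF[9]=1
  step 6: row=1, L[1]='n', prepend. Next row=LF[1]=8
  step 7: row=8, L[8]='r', prepend. Next row=LF[8]=15
  step 8: row=15, L[15]='o', prepend. Next row=LF[15]=11
  step 9: row=11, L[11]='t', prepend. Next row=LF[11]=16
  step 10: row=16, L[16]='a', prepend. Next row=LF[16]=2
  step 11: row=2, L[2]='r', prepend. Next row=LF[2]=12
  step 12: row=12, L[12]='e', prepend. Next row=LF[12]=4
  step 13: row=4, L[4]='g', prepend. Next row=LF[4]=6
  step 14: row=6, L[6]='i', prepend. Next row=LF[6]=7
  step 15: row=7, L[7]='r', prepend. Next row=LF[7]=14
  step 16: row=14, L[14]='f', prepend. Next row=LF[14]=5
  step 17: row=5, L[5]='e', prepend. Next row=LF[5]=3
  step 18: row=3, L[3]='r', prepend. Next row=LF[3]=13
Reversed output: refrigeratornanny$

Answer: refrigeratornanny$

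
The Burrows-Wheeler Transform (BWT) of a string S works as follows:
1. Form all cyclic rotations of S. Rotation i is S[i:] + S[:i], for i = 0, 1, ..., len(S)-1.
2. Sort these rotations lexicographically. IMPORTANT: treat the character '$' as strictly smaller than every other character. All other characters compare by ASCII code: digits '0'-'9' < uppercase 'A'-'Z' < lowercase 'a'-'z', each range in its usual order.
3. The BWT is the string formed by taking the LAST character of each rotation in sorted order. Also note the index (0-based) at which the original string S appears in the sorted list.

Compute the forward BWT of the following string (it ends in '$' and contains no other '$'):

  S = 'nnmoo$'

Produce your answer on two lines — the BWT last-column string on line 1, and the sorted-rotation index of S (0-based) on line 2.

Answer: onn$om
3

Derivation:
All 6 rotations (rotation i = S[i:]+S[:i]):
  rot[0] = nnmoo$
  rot[1] = nmoo$n
  rot[2] = moo$nn
  rot[3] = oo$nnm
  rot[4] = o$nnmo
  rot[5] = $nnmoo
Sorted (with $ < everything):
  sorted[0] = $nnmoo  (last char: 'o')
  sorted[1] = moo$nn  (last char: 'n')
  sorted[2] = nmoo$n  (last char: 'n')
  sorted[3] = nnmoo$  (last char: '$')
  sorted[4] = o$nnmo  (last char: 'o')
  sorted[5] = oo$nnm  (last char: 'm')
Last column: onn$om
Original string S is at sorted index 3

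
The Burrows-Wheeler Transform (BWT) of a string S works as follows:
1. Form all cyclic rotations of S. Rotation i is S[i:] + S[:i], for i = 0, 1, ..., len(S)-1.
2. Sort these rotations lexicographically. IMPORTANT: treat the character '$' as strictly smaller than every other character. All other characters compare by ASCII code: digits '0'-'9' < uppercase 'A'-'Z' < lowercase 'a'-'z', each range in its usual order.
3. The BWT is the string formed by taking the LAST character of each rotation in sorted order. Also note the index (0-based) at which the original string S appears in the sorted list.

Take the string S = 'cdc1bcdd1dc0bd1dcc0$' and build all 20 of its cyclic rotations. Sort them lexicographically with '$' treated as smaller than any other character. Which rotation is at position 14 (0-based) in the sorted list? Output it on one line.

All 20 rotations (rotation i = S[i:]+S[:i]):
  rot[0] = cdc1bcdd1dc0bd1dcc0$
  rot[1] = dc1bcdd1dc0bd1dcc0$c
  rot[2] = c1bcdd1dc0bd1dcc0$cd
  rot[3] = 1bcdd1dc0bd1dcc0$cdc
  rot[4] = bcdd1dc0bd1dcc0$cdc1
  rot[5] = cdd1dc0bd1dcc0$cdc1b
  rot[6] = dd1dc0bd1dcc0$cdc1bc
  rot[7] = d1dc0bd1dcc0$cdc1bcd
  rot[8] = 1dc0bd1dcc0$cdc1bcdd
  rot[9] = dc0bd1dcc0$cdc1bcdd1
  rot[10] = c0bd1dcc0$cdc1bcdd1d
  rot[11] = 0bd1dcc0$cdc1bcdd1dc
  rot[12] = bd1dcc0$cdc1bcdd1dc0
  rot[13] = d1dcc0$cdc1bcdd1dc0b
  rot[14] = 1dcc0$cdc1bcdd1dc0bd
  rot[15] = dcc0$cdc1bcdd1dc0bd1
  rot[16] = cc0$cdc1bcdd1dc0bd1d
  rot[17] = c0$cdc1bcdd1dc0bd1dc
  rot[18] = 0$cdc1bcdd1dc0bd1dcc
  rot[19] = $cdc1bcdd1dc0bd1dcc0
Sorted (with $ < everything):
  sorted[0] = $cdc1bcdd1dc0bd1dcc0
  sorted[1] = 0$cdc1bcdd1dc0bd1dcc
  sorted[2] = 0bd1dcc0$cdc1bcdd1dc
  sorted[3] = 1bcdd1dc0bd1dcc0$cdc
  sorted[4] = 1dc0bd1dcc0$cdc1bcdd
  sorted[5] = 1dcc0$cdc1bcdd1dc0bd
  sorted[6] = bcdd1dc0bd1dcc0$cdc1
  sorted[7] = bd1dcc0$cdc1bcdd1dc0
  sorted[8] = c0$cdc1bcdd1dc0bd1dc
  sorted[9] = c0bd1dcc0$cdc1bcdd1d
  sorted[10] = c1bcdd1dc0bd1dcc0$cd
  sorted[11] = cc0$cdc1bcdd1dc0bd1d
  sorted[12] = cdc1bcdd1dc0bd1dcc0$
  sorted[13] = cdd1dc0bd1dcc0$cdc1b
  sorted[14] = d1dc0bd1dcc0$cdc1bcd
  sorted[15] = d1dcc0$cdc1bcdd1dc0b
  sorted[16] = dc0bd1dcc0$cdc1bcdd1
  sorted[17] = dc1bcdd1dc0bd1dcc0$c
  sorted[18] = dcc0$cdc1bcdd1dc0bd1
  sorted[19] = dd1dc0bd1dcc0$cdc1bc
sorted[14] = d1dc0bd1dcc0$cdc1bcd

Answer: d1dc0bd1dcc0$cdc1bcd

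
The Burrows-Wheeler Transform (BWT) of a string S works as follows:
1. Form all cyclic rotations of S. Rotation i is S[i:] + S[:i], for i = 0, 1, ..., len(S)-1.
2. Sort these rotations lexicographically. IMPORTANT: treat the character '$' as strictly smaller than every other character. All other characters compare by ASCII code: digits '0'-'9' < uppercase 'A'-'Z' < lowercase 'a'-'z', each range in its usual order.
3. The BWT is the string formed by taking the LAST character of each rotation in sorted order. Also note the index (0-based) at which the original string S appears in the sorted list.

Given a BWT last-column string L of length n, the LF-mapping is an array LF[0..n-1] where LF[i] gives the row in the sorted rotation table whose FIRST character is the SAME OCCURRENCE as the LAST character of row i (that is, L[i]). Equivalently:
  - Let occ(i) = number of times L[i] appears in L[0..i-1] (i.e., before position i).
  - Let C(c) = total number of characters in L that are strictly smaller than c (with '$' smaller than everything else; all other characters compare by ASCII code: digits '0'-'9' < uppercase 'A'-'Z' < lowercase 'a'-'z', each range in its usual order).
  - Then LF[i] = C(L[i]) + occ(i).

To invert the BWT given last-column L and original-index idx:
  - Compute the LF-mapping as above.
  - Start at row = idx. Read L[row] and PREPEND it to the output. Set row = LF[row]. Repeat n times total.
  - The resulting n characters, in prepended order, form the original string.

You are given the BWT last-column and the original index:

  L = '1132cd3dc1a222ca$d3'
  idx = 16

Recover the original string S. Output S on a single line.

LF mapping: 1 2 8 4 13 16 9 17 14 3 11 5 6 7 15 12 0 18 10
Walk LF starting at row 16, prepending L[row]:
  step 1: row=16, L[16]='$', prepend. Next row=LF[16]=0
  step 2: row=0, L[0]='1', prepend. Next row=LF[0]=1
  step 3: row=1, L[1]='1', prepend. Next row=LF[1]=2
  step 4: row=2, L[2]='3', prepend. Next row=LF[2]=8
  step 5: row=8, L[8]='c', prepend. Next row=LF[8]=14
  step 6: row=14, L[14]='c', prepend. Next row=LF[14]=15
  step 7: row=15, L[15]='a', prepend. Next row=LF[15]=12
  step 8: row=12, L[12]='2', prepend. Next row=LF[12]=6
  step 9: row=6, L[6]='3', prepend. Next row=LF[6]=9
  step 10: row=9, L[9]='1', prepend. Next row=LF[9]=3
  step 11: row=3, L[3]='2', prepend. Next row=LF[3]=4
  step 12: row=4, L[4]='c', prepend. Next row=LF[4]=13
  step 13: row=13, L[13]='2', prepend. Next row=LF[13]=7
  step 14: row=7, L[7]='d', prepend. Next row=LF[7]=17
  step 15: row=17, L[17]='d', prepend. Next row=LF[17]=18
  step 16: row=18, L[18]='3', prepend. Next row=LF[18]=10
  step 17: row=10, L[10]='a', prepend. Next row=LF[10]=11
  step 18: row=11, L[11]='2', prepend. Next row=LF[11]=5
  step 19: row=5, L[5]='d', prepend. Next row=LF[5]=16
Reversed output: d2a3dd2c2132acc311$

Answer: d2a3dd2c2132acc311$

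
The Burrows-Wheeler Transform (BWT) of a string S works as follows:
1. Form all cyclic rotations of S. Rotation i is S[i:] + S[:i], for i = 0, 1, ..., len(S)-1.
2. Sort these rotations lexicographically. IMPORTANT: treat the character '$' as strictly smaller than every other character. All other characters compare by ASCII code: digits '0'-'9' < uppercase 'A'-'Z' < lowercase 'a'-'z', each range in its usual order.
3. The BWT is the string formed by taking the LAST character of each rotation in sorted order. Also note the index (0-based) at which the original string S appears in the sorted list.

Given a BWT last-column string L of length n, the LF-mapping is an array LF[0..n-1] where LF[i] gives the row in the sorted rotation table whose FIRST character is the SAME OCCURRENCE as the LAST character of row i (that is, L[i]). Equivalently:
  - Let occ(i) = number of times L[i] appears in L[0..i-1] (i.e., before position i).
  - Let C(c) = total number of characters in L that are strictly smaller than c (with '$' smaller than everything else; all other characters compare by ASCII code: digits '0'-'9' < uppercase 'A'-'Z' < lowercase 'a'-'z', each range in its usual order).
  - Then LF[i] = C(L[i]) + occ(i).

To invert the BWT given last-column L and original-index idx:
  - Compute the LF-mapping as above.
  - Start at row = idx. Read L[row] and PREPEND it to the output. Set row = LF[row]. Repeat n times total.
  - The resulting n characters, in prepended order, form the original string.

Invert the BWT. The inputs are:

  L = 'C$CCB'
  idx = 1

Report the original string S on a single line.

LF mapping: 2 0 3 4 1
Walk LF starting at row 1, prepending L[row]:
  step 1: row=1, L[1]='$', prepend. Next row=LF[1]=0
  step 2: row=0, L[0]='C', prepend. Next row=LF[0]=2
  step 3: row=2, L[2]='C', prepend. Next row=LF[2]=3
  step 4: row=3, L[3]='C', prepend. Next row=LF[3]=4
  step 5: row=4, L[4]='B', prepend. Next row=LF[4]=1
Reversed output: BCCC$

Answer: BCCC$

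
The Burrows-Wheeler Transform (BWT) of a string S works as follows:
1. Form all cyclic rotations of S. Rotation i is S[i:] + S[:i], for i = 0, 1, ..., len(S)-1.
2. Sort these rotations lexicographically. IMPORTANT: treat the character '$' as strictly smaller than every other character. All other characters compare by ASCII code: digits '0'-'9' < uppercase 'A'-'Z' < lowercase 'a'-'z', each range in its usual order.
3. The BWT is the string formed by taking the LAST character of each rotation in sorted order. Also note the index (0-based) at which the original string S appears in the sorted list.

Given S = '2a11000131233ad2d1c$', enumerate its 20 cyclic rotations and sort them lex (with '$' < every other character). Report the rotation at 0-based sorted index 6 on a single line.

Answer: 1233ad2d1c$2a1100013

Derivation:
All 20 rotations (rotation i = S[i:]+S[:i]):
  rot[0] = 2a11000131233ad2d1c$
  rot[1] = a11000131233ad2d1c$2
  rot[2] = 11000131233ad2d1c$2a
  rot[3] = 1000131233ad2d1c$2a1
  rot[4] = 000131233ad2d1c$2a11
  rot[5] = 00131233ad2d1c$2a110
  rot[6] = 0131233ad2d1c$2a1100
  rot[7] = 131233ad2d1c$2a11000
  rot[8] = 31233ad2d1c$2a110001
  rot[9] = 1233ad2d1c$2a1100013
  rot[10] = 233ad2d1c$2a11000131
  rot[11] = 33ad2d1c$2a110001312
  rot[12] = 3ad2d1c$2a1100013123
  rot[13] = ad2d1c$2a11000131233
  rot[14] = d2d1c$2a11000131233a
  rot[15] = 2d1c$2a11000131233ad
  rot[16] = d1c$2a11000131233ad2
  rot[17] = 1c$2a11000131233ad2d
  rot[18] = c$2a11000131233ad2d1
  rot[19] = $2a11000131233ad2d1c
Sorted (with $ < everything):
  sorted[0] = $2a11000131233ad2d1c
  sorted[1] = 000131233ad2d1c$2a11
  sorted[2] = 00131233ad2d1c$2a110
  sorted[3] = 0131233ad2d1c$2a1100
  sorted[4] = 1000131233ad2d1c$2a1
  sorted[5] = 11000131233ad2d1c$2a
  sorted[6] = 1233ad2d1c$2a1100013
  sorted[7] = 131233ad2d1c$2a11000
  sorted[8] = 1c$2a11000131233ad2d
  sorted[9] = 233ad2d1c$2a11000131
  sorted[10] = 2a11000131233ad2d1c$
  sorted[11] = 2d1c$2a11000131233ad
  sorted[12] = 31233ad2d1c$2a110001
  sorted[13] = 33ad2d1c$2a110001312
  sorted[14] = 3ad2d1c$2a1100013123
  sorted[15] = a11000131233ad2d1c$2
  sorted[16] = ad2d1c$2a11000131233
  sorted[17] = c$2a11000131233ad2d1
  sorted[18] = d1c$2a11000131233ad2
  sorted[19] = d2d1c$2a11000131233a
sorted[6] = 1233ad2d1c$2a1100013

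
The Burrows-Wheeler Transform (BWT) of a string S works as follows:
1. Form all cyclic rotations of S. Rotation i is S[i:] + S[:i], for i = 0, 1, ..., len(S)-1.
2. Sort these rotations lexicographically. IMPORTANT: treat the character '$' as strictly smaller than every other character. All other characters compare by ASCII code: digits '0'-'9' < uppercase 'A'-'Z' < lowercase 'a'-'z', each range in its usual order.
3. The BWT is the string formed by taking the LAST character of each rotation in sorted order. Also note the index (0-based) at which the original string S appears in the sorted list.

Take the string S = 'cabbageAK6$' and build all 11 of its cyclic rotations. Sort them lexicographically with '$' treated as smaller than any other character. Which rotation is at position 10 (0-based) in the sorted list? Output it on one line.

All 11 rotations (rotation i = S[i:]+S[:i]):
  rot[0] = cabbageAK6$
  rot[1] = abbageAK6$c
  rot[2] = bbageAK6$ca
  rot[3] = bageAK6$cab
  rot[4] = ageAK6$cabb
  rot[5] = geAK6$cabba
  rot[6] = eAK6$cabbag
  rot[7] = AK6$cabbage
  rot[8] = K6$cabbageA
  rot[9] = 6$cabbageAK
  rot[10] = $cabbageAK6
Sorted (with $ < everything):
  sorted[0] = $cabbageAK6
  sorted[1] = 6$cabbageAK
  sorted[2] = AK6$cabbage
  sorted[3] = K6$cabbageA
  sorted[4] = abbageAK6$c
  sorted[5] = ageAK6$cabb
  sorted[6] = bageAK6$cab
  sorted[7] = bbageAK6$ca
  sorted[8] = cabbageAK6$
  sorted[9] = eAK6$cabbag
  sorted[10] = geAK6$cabba
sorted[10] = geAK6$cabba

Answer: geAK6$cabba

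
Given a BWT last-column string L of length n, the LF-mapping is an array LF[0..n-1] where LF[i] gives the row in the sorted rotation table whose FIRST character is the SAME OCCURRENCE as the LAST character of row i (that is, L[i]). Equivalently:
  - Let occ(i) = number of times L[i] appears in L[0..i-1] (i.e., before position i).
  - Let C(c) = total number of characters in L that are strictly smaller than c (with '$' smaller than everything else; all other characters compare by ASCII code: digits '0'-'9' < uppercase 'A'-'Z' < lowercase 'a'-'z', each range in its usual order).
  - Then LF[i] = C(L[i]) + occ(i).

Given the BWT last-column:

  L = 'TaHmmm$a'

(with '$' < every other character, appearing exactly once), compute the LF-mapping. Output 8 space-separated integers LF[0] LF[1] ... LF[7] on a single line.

Char counts: '$':1, 'H':1, 'T':1, 'a':2, 'm':3
C (first-col start): C('$')=0, C('H')=1, C('T')=2, C('a')=3, C('m')=5
L[0]='T': occ=0, LF[0]=C('T')+0=2+0=2
L[1]='a': occ=0, LF[1]=C('a')+0=3+0=3
L[2]='H': occ=0, LF[2]=C('H')+0=1+0=1
L[3]='m': occ=0, LF[3]=C('m')+0=5+0=5
L[4]='m': occ=1, LF[4]=C('m')+1=5+1=6
L[5]='m': occ=2, LF[5]=C('m')+2=5+2=7
L[6]='$': occ=0, LF[6]=C('$')+0=0+0=0
L[7]='a': occ=1, LF[7]=C('a')+1=3+1=4

Answer: 2 3 1 5 6 7 0 4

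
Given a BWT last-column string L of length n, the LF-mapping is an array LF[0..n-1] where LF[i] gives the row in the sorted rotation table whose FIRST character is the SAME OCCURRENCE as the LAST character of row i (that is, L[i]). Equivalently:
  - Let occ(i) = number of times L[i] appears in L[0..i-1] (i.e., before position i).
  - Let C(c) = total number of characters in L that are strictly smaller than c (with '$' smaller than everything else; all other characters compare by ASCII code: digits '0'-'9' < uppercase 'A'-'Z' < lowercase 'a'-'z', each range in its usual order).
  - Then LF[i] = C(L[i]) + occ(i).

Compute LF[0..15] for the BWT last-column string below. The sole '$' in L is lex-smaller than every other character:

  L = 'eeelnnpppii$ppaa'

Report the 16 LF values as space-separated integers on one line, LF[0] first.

Char counts: '$':1, 'a':2, 'e':3, 'i':2, 'l':1, 'n':2, 'p':5
C (first-col start): C('$')=0, C('a')=1, C('e')=3, C('i')=6, C('l')=8, C('n')=9, C('p')=11
L[0]='e': occ=0, LF[0]=C('e')+0=3+0=3
L[1]='e': occ=1, LF[1]=C('e')+1=3+1=4
L[2]='e': occ=2, LF[2]=C('e')+2=3+2=5
L[3]='l': occ=0, LF[3]=C('l')+0=8+0=8
L[4]='n': occ=0, LF[4]=C('n')+0=9+0=9
L[5]='n': occ=1, LF[5]=C('n')+1=9+1=10
L[6]='p': occ=0, LF[6]=C('p')+0=11+0=11
L[7]='p': occ=1, LF[7]=C('p')+1=11+1=12
L[8]='p': occ=2, LF[8]=C('p')+2=11+2=13
L[9]='i': occ=0, LF[9]=C('i')+0=6+0=6
L[10]='i': occ=1, LF[10]=C('i')+1=6+1=7
L[11]='$': occ=0, LF[11]=C('$')+0=0+0=0
L[12]='p': occ=3, LF[12]=C('p')+3=11+3=14
L[13]='p': occ=4, LF[13]=C('p')+4=11+4=15
L[14]='a': occ=0, LF[14]=C('a')+0=1+0=1
L[15]='a': occ=1, LF[15]=C('a')+1=1+1=2

Answer: 3 4 5 8 9 10 11 12 13 6 7 0 14 15 1 2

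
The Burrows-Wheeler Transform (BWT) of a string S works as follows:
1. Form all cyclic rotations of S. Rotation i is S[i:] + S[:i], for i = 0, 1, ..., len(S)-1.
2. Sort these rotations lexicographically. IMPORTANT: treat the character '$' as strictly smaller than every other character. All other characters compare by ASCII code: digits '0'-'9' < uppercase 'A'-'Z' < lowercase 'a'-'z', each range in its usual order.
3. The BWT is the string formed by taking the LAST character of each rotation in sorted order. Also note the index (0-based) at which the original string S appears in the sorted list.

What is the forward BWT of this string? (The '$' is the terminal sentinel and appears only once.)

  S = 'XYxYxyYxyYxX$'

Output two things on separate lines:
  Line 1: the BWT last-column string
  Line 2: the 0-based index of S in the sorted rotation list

Answer: Xx$yXyxYYYYxx
2

Derivation:
All 13 rotations (rotation i = S[i:]+S[:i]):
  rot[0] = XYxYxyYxyYxX$
  rot[1] = YxYxyYxyYxX$X
  rot[2] = xYxyYxyYxX$XY
  rot[3] = YxyYxyYxX$XYx
  rot[4] = xyYxyYxX$XYxY
  rot[5] = yYxyYxX$XYxYx
  rot[6] = YxyYxX$XYxYxy
  rot[7] = xyYxX$XYxYxyY
  rot[8] = yYxX$XYxYxyYx
  rot[9] = YxX$XYxYxyYxy
  rot[10] = xX$XYxYxyYxyY
  rot[11] = X$XYxYxyYxyYx
  rot[12] = $XYxYxyYxyYxX
Sorted (with $ < everything):
  sorted[0] = $XYxYxyYxyYxX  (last char: 'X')
  sorted[1] = X$XYxYxyYxyYx  (last char: 'x')
  sorted[2] = XYxYxyYxyYxX$  (last char: '$')
  sorted[3] = YxX$XYxYxyYxy  (last char: 'y')
  sorted[4] = YxYxyYxyYxX$X  (last char: 'X')
  sorted[5] = YxyYxX$XYxYxy  (last char: 'y')
  sorted[6] = YxyYxyYxX$XYx  (last char: 'x')
  sorted[7] = xX$XYxYxyYxyY  (last char: 'Y')
  sorted[8] = xYxyYxyYxX$XY  (last char: 'Y')
  sorted[9] = xyYxX$XYxYxyY  (last char: 'Y')
  sorted[10] = xyYxyYxX$XYxY  (last char: 'Y')
  sorted[11] = yYxX$XYxYxyYx  (last char: 'x')
  sorted[12] = yYxyYxX$XYxYx  (last char: 'x')
Last column: Xx$yXyxYYYYxx
Original string S is at sorted index 2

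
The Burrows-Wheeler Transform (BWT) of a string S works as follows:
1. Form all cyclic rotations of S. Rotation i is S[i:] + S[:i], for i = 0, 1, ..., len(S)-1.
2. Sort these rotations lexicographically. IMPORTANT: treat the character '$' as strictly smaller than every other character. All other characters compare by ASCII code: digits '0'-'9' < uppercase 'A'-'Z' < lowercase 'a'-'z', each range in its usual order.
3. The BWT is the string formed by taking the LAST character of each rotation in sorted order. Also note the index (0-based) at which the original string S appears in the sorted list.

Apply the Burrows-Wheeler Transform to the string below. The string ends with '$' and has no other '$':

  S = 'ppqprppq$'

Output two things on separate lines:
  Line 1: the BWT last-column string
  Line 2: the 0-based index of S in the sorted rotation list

All 9 rotations (rotation i = S[i:]+S[:i]):
  rot[0] = ppqprppq$
  rot[1] = pqprppq$p
  rot[2] = qprppq$pp
  rot[3] = prppq$ppq
  rot[4] = rppq$ppqp
  rot[5] = ppq$ppqpr
  rot[6] = pq$ppqprp
  rot[7] = q$ppqprpp
  rot[8] = $ppqprppq
Sorted (with $ < everything):
  sorted[0] = $ppqprppq  (last char: 'q')
  sorted[1] = ppq$ppqpr  (last char: 'r')
  sorted[2] = ppqprppq$  (last char: '$')
  sorted[3] = pq$ppqprp  (last char: 'p')
  sorted[4] = pqprppq$p  (last char: 'p')
  sorted[5] = prppq$ppq  (last char: 'q')
  sorted[6] = q$ppqprpp  (last char: 'p')
  sorted[7] = qprppq$pp  (last char: 'p')
  sorted[8] = rppq$ppqp  (last char: 'p')
Last column: qr$ppqppp
Original string S is at sorted index 2

Answer: qr$ppqppp
2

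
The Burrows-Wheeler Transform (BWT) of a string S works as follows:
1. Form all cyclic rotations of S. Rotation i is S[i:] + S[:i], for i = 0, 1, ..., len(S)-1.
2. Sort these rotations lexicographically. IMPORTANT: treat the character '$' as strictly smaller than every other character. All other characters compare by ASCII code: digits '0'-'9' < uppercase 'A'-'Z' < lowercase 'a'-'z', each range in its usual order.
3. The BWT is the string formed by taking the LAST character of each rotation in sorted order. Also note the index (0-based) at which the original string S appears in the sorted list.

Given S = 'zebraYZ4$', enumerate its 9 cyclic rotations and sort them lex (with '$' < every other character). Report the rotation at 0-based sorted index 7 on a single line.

All 9 rotations (rotation i = S[i:]+S[:i]):
  rot[0] = zebraYZ4$
  rot[1] = ebraYZ4$z
  rot[2] = braYZ4$ze
  rot[3] = raYZ4$zeb
  rot[4] = aYZ4$zebr
  rot[5] = YZ4$zebra
  rot[6] = Z4$zebraY
  rot[7] = 4$zebraYZ
  rot[8] = $zebraYZ4
Sorted (with $ < everything):
  sorted[0] = $zebraYZ4
  sorted[1] = 4$zebraYZ
  sorted[2] = YZ4$zebra
  sorted[3] = Z4$zebraY
  sorted[4] = aYZ4$zebr
  sorted[5] = braYZ4$ze
  sorted[6] = ebraYZ4$z
  sorted[7] = raYZ4$zeb
  sorted[8] = zebraYZ4$
sorted[7] = raYZ4$zeb

Answer: raYZ4$zeb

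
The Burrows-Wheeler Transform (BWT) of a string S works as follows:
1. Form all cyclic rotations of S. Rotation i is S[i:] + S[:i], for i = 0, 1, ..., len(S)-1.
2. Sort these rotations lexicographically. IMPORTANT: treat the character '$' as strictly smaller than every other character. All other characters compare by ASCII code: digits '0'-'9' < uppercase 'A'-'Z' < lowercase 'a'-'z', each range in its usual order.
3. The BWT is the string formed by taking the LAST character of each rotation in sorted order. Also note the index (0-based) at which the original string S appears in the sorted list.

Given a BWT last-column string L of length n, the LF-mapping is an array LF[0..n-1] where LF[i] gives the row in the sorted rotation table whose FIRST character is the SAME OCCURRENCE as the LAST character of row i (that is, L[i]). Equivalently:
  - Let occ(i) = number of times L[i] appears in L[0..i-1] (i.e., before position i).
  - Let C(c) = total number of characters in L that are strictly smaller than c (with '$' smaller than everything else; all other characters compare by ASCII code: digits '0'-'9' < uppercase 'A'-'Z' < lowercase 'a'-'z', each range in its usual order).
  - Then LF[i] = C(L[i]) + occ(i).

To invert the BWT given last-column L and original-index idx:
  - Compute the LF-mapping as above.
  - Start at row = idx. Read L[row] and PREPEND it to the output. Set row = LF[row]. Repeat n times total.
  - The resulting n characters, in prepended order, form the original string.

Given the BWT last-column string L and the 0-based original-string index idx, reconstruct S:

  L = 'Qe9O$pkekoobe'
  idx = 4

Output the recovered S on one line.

Answer: bookkeepe9OQ$

Derivation:
LF mapping: 3 5 1 2 0 12 8 6 9 10 11 4 7
Walk LF starting at row 4, prepending L[row]:
  step 1: row=4, L[4]='$', prepend. Next row=LF[4]=0
  step 2: row=0, L[0]='Q', prepend. Next row=LF[0]=3
  step 3: row=3, L[3]='O', prepend. Next row=LF[3]=2
  step 4: row=2, L[2]='9', prepend. Next row=LF[2]=1
  step 5: row=1, L[1]='e', prepend. Next row=LF[1]=5
  step 6: row=5, L[5]='p', prepend. Next row=LF[5]=12
  step 7: row=12, L[12]='e', prepend. Next row=LF[12]=7
  step 8: row=7, L[7]='e', prepend. Next row=LF[7]=6
  step 9: row=6, L[6]='k', prepend. Next row=LF[6]=8
  step 10: row=8, L[8]='k', prepend. Next row=LF[8]=9
  step 11: row=9, L[9]='o', prepend. Next row=LF[9]=10
  step 12: row=10, L[10]='o', prepend. Next row=LF[10]=11
  step 13: row=11, L[11]='b', prepend. Next row=LF[11]=4
Reversed output: bookkeepe9OQ$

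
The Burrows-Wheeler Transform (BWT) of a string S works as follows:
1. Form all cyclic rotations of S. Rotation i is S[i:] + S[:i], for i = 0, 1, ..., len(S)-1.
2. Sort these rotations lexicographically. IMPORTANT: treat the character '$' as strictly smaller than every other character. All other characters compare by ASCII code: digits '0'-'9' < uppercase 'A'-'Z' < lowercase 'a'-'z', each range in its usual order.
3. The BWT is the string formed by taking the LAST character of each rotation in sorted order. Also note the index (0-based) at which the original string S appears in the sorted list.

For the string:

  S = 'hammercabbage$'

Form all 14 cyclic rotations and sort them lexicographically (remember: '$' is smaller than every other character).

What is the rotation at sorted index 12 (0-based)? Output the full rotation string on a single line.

All 14 rotations (rotation i = S[i:]+S[:i]):
  rot[0] = hammercabbage$
  rot[1] = ammercabbage$h
  rot[2] = mmercabbage$ha
  rot[3] = mercabbage$ham
  rot[4] = ercabbage$hamm
  rot[5] = rcabbage$hamme
  rot[6] = cabbage$hammer
  rot[7] = abbage$hammerc
  rot[8] = bbage$hammerca
  rot[9] = bage$hammercab
  rot[10] = age$hammercabb
  rot[11] = ge$hammercabba
  rot[12] = e$hammercabbag
  rot[13] = $hammercabbage
Sorted (with $ < everything):
  sorted[0] = $hammercabbage
  sorted[1] = abbage$hammerc
  sorted[2] = age$hammercabb
  sorted[3] = ammercabbage$h
  sorted[4] = bage$hammercab
  sorted[5] = bbage$hammerca
  sorted[6] = cabbage$hammer
  sorted[7] = e$hammercabbag
  sorted[8] = ercabbage$hamm
  sorted[9] = ge$hammercabba
  sorted[10] = hammercabbage$
  sorted[11] = mercabbage$ham
  sorted[12] = mmercabbage$ha
  sorted[13] = rcabbage$hamme
sorted[12] = mmercabbage$ha

Answer: mmercabbage$ha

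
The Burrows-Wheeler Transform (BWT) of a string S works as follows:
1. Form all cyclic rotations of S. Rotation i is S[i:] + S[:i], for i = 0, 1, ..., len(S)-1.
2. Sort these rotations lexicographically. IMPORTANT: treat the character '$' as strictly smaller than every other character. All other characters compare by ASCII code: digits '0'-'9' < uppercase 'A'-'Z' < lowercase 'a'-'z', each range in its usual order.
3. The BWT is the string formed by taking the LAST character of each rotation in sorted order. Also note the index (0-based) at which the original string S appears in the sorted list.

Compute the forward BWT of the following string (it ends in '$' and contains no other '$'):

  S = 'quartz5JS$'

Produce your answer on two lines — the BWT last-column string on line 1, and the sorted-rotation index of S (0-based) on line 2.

Answer: Sz5Ju$arqt
5

Derivation:
All 10 rotations (rotation i = S[i:]+S[:i]):
  rot[0] = quartz5JS$
  rot[1] = uartz5JS$q
  rot[2] = artz5JS$qu
  rot[3] = rtz5JS$qua
  rot[4] = tz5JS$quar
  rot[5] = z5JS$quart
  rot[6] = 5JS$quartz
  rot[7] = JS$quartz5
  rot[8] = S$quartz5J
  rot[9] = $quartz5JS
Sorted (with $ < everything):
  sorted[0] = $quartz5JS  (last char: 'S')
  sorted[1] = 5JS$quartz  (last char: 'z')
  sorted[2] = JS$quartz5  (last char: '5')
  sorted[3] = S$quartz5J  (last char: 'J')
  sorted[4] = artz5JS$qu  (last char: 'u')
  sorted[5] = quartz5JS$  (last char: '$')
  sorted[6] = rtz5JS$qua  (last char: 'a')
  sorted[7] = tz5JS$quar  (last char: 'r')
  sorted[8] = uartz5JS$q  (last char: 'q')
  sorted[9] = z5JS$quart  (last char: 't')
Last column: Sz5Ju$arqt
Original string S is at sorted index 5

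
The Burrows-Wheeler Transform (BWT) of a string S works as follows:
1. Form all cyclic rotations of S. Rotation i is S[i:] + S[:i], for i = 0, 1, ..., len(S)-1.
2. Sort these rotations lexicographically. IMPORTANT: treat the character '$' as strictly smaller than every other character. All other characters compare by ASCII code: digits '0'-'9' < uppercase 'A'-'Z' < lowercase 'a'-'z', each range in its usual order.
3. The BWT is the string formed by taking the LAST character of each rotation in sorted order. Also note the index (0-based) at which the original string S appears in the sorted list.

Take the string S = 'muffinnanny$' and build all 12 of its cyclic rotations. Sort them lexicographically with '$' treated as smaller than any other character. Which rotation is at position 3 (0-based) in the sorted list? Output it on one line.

Answer: finnanny$muf

Derivation:
All 12 rotations (rotation i = S[i:]+S[:i]):
  rot[0] = muffinnanny$
  rot[1] = uffinnanny$m
  rot[2] = ffinnanny$mu
  rot[3] = finnanny$muf
  rot[4] = innanny$muff
  rot[5] = nnanny$muffi
  rot[6] = nanny$muffin
  rot[7] = anny$muffinn
  rot[8] = nny$muffinna
  rot[9] = ny$muffinnan
  rot[10] = y$muffinnann
  rot[11] = $muffinnanny
Sorted (with $ < everything):
  sorted[0] = $muffinnanny
  sorted[1] = anny$muffinn
  sorted[2] = ffinnanny$mu
  sorted[3] = finnanny$muf
  sorted[4] = innanny$muff
  sorted[5] = muffinnanny$
  sorted[6] = nanny$muffin
  sorted[7] = nnanny$muffi
  sorted[8] = nny$muffinna
  sorted[9] = ny$muffinnan
  sorted[10] = uffinnanny$m
  sorted[11] = y$muffinnann
sorted[3] = finnanny$muf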